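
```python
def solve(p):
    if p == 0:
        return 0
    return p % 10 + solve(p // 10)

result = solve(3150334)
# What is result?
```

Sum of digits of 3150334: 4 + 3 + 3 + 0 + 5 + 1 + 3 = 19

Answer: 19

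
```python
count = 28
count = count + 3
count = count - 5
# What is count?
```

Trace:
`count = 28` → count = 28
`count = count + 3` → count = 31
`count = count - 5` → count = 26
So count = 26

Answer: 26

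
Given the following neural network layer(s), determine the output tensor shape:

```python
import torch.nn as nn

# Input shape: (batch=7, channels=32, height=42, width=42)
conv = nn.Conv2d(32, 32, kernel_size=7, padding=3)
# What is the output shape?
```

Input: (7, 32, 42, 42) -> Output: (7, 32, 42, 42)

Answer: (7, 32, 42, 42)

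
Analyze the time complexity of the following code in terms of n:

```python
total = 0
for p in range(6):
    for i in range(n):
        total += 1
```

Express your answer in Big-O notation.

Each loop level contributes: 1 × n. Multiplying the contributions gives O(n).

Answer: O(n)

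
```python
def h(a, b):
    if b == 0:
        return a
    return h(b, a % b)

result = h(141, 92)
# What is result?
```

h(141, 92) -> h(92, 49) -> h(49, 43) -> h(43, 6) -> h(6, 1) -> h(1, 0) -> 1

Answer: 1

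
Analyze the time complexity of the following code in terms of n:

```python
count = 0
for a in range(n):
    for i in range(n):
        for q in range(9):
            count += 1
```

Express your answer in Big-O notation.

Each loop level contributes: n × n × 1. Multiplying the contributions gives O(n^2).

Answer: O(n^2)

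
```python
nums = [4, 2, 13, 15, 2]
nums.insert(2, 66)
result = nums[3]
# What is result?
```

Trace:
`nums = [4, 2, 13, 15, 2]` → nums = [4, 2, 13, 15, 2]
`nums.insert(2, 66)` → nums = [4, 2, 66, 13, 15, 2]
`result = nums[3]` → result = 13
So result = 13

Answer: 13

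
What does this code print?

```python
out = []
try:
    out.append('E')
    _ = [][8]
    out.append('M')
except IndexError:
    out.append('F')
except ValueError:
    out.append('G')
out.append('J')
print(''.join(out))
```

Execution trace: 'E' (try body) → 'F' (except IndexError) → 'J' (after the try/except). Output: EFJ

Answer: EFJ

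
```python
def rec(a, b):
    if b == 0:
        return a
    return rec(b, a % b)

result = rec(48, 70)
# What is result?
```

rec(48, 70) -> rec(70, 48) -> rec(48, 22) -> rec(22, 4) -> rec(4, 2) -> rec(2, 0) -> 2

Answer: 2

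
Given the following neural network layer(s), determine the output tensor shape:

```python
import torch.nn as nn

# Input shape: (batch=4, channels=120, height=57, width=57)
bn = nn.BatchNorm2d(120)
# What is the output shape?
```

Input: (4, 120, 57, 57) -> Output: (4, 120, 57, 57)

Answer: (4, 120, 57, 57)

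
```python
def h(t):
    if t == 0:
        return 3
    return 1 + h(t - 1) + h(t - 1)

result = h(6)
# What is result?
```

h(t) = 1 + 2·h(t-1), h(0)=3. Closed form: (3+1)·2^6 - 1 = 255.

Answer: 255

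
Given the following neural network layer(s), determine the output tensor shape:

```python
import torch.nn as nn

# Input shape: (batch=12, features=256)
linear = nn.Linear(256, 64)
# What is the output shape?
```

Input: (12, 256) -> Output: (12, 64)

Answer: (12, 64)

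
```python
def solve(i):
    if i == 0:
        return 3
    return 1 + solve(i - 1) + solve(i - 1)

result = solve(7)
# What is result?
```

solve(i) = 1 + 2·solve(i-1), solve(0)=3. Closed form: (3+1)·2^7 - 1 = 511.

Answer: 511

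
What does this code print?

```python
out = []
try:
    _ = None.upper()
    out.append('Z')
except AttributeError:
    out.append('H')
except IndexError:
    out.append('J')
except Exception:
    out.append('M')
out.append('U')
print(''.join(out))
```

Execution trace: 'H' (except AttributeError) → 'U' (after the try/except). Output: HU

Answer: HU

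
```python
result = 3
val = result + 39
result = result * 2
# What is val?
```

Trace:
`result = 3` → result = 3
`val = result + 39` → val = 42
`result = result * 2` → result = 6
So val = 42

Answer: 42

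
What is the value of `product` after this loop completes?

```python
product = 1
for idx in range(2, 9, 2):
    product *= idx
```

Product of even numbers 2 to 8
`product` takes the values: 1 → 2 → 8 → 48 → 384

Answer: 384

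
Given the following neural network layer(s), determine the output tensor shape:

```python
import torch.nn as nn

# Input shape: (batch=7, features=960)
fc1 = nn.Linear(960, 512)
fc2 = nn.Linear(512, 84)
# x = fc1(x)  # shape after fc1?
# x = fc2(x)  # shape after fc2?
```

Input: (7, 960) -> after fc1: (7, 512) -> Output: (7, 84)

Answer: (7, 84)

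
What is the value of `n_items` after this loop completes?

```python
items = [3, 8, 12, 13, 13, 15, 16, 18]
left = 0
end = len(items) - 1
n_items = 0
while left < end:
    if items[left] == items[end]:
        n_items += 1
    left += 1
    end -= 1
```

Count matching pairs from ends
`n_items` takes the values: 0 → 1

Answer: 1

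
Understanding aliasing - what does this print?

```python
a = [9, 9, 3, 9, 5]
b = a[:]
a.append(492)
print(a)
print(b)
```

Key concept: slice [:] creates copy.
Step by step:
`a = [9, 9, 3, 9, 5]` → a = [9, 9, 3, 9, 5]
`b = a[:]` → b = [9, 9, 3, 9, 5]
`a.append(492)` → a = [9, 9, 3, 9, 5, 492]
`print(a)` → prints [9, 9, 3, 9, 5, 492]
`print(b)` → prints [9, 9, 3, 9, 5]

Answer:
[9, 9, 3, 9, 5, 492]
[9, 9, 3, 9, 5]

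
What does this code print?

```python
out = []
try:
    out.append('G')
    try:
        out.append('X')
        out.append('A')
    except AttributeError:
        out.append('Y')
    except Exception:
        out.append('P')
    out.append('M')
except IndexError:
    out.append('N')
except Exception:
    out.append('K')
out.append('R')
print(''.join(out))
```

Execution trace: 'G' (try body) → 'X' (inner try body) → 'A' (inner try body, no exception) → 'M' (try body, no exception) → 'R' (after the try/except). Output: GXAMR

Answer: GXAMR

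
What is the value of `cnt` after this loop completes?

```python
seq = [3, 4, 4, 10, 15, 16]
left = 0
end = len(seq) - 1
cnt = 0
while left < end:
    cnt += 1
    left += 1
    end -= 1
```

Iterations until pointers meet (list length 6)
`cnt` takes the values: 0 → 1 → 2 → 3

Answer: 3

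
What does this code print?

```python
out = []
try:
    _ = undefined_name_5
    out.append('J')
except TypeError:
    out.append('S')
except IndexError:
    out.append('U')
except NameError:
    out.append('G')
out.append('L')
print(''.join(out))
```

Execution trace: 'G' (except NameError) → 'L' (after the try/except). Output: GL

Answer: GL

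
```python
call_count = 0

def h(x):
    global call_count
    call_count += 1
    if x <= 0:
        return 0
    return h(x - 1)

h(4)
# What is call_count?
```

Linear recursion stepping by 1: 5 calls from x=4 down to ≤0.

Answer: 5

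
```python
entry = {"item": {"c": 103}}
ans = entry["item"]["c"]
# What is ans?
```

Trace:
`entry = {"item": {"c": 103}}` → entry = {'item': {'c': 103}}
`ans = entry["item"]["c"]` → ans = 103
So ans = 103

Answer: 103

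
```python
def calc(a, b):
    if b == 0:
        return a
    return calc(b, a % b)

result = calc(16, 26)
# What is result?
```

calc(16, 26) -> calc(26, 16) -> calc(16, 10) -> calc(10, 6) -> calc(6, 4) -> calc(4, 2) -> calc(2, 0) -> 2

Answer: 2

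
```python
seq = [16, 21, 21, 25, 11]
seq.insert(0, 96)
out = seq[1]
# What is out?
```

Trace:
`seq = [16, 21, 21, 25, 11]` → seq = [16, 21, 21, 25, 11]
`seq.insert(0, 96)` → seq = [96, 16, 21, 21, 25, 11]
`out = seq[1]` → out = 16
So out = 16

Answer: 16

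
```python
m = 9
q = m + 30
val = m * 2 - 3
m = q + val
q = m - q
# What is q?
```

Trace:
`m = 9` → m = 9
`q = m + 30` → q = 39
`val = m * 2 - 3` → val = 15
`m = q + val` → m = 54
`q = m - q` → q = 15
So q = 15

Answer: 15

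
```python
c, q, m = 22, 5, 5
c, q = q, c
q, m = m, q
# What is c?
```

Trace:
`c, q, m = 22, 5, 5` → c = 22; q = 5; m = 5
`c, q = q, c` → c = 5; q = 22
`q, m = m, q` → q = 5; m = 22
So c = 5

Answer: 5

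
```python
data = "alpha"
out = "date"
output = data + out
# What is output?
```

Trace:
`data = "alpha"` → data = 'alpha'
`out = "date"` → out = 'date'
`output = data + out` → output = 'alphadate'
So output = 'alphadate'

Answer: 'alphadate'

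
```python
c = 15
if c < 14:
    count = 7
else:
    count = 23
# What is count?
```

Trace:
`c = 15` → c = 15
`if c < 14: ...` → c < 14 is False, take else branch → count = 23
So count = 23

Answer: 23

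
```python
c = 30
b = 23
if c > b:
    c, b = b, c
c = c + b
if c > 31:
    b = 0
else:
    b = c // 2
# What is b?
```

Trace:
`c = 30` → c = 30
`b = 23` → b = 23
`if c > b: ...` → c > b is True → c = 23; b = 30
`c = c + b` → c = 53
`if c > 31: ...` → c > 31 is True → b = 0
So b = 0

Answer: 0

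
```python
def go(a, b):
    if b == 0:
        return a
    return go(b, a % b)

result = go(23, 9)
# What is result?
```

go(23, 9) -> go(9, 5) -> go(5, 4) -> go(4, 1) -> go(1, 0) -> 1

Answer: 1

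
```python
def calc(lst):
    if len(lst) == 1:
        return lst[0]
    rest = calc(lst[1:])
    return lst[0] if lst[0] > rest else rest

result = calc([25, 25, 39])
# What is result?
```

Recursive max over [25, 25, 39] = 39

Answer: 39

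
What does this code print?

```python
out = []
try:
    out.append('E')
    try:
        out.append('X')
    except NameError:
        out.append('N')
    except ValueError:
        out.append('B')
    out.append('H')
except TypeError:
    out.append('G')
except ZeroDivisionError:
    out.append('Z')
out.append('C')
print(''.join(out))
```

Execution trace: 'E' (try body) → 'X' (inner try body, no exception) → 'H' (try body, no exception) → 'C' (after the try/except). Output: EXHC

Answer: EXHC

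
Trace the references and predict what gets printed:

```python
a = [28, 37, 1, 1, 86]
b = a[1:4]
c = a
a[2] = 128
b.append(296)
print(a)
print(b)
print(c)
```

Key concept: slice vs alias.
Step by step:
`a = [28, 37, 1, 1, 86]` → a = [28, 37, 1, 1, 86]
`b = a[1:4]` → b = [37, 1, 1]
`c = a` → c = [28, 37, 1, 1, 86] (same object as a)
`a[2] = 128` → a = [28, 37, 128, 1, 86] (same object as c); c = [28, 37, 128, 1, 86] (same object as a)
`b.append(296)` → b = [37, 1, 1, 296]
`print(a)` → prints [28, 37, 128, 1, 86]
`print(b)` → prints [37, 1, 1, 296]
`print(c)` → prints [28, 37, 128, 1, 86]

Answer:
[28, 37, 128, 1, 86]
[37, 1, 1, 296]
[28, 37, 128, 1, 86]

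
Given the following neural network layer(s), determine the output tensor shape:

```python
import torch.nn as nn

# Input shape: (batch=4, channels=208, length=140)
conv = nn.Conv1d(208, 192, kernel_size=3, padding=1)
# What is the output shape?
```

Input: (4, 208, 140) -> Output: (4, 192, 140)

Answer: (4, 192, 140)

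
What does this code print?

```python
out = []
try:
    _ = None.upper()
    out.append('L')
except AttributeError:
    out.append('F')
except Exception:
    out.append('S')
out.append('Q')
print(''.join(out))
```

Execution trace: 'F' (except AttributeError) → 'Q' (after the try/except). Output: FQ

Answer: FQ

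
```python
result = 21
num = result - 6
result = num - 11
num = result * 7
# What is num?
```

Trace:
`result = 21` → result = 21
`num = result - 6` → num = 15
`result = num - 11` → result = 4
`num = result * 7` → num = 28
So num = 28

Answer: 28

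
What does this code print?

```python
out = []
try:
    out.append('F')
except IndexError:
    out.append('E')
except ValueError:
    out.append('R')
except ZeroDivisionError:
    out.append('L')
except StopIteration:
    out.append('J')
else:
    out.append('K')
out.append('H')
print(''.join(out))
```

Execution trace: 'F' (try body, no exception) → 'K' (else) → 'H' (after the try/except). Output: FKH

Answer: FKH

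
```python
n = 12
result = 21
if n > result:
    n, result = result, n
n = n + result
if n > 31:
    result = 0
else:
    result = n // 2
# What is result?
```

Trace:
`n = 12` → n = 12
`result = 21` → result = 21
`if n > result: ...` → n > result is False → no variable changes
`n = n + result` → n = 33
`if n > 31: ...` → n > 31 is True → result = 0
So result = 0

Answer: 0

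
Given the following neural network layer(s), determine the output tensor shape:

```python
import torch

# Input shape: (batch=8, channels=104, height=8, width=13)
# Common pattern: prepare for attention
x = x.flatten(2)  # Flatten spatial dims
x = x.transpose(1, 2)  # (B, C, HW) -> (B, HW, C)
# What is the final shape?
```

Input: (8, 104, 8, 13) -> after flatten(2): (8, 104, 104) -> Output: (8, 104, 104)

Answer: (8, 104, 104)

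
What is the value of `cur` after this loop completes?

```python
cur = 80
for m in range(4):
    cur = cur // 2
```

Halve 4 times: 80 // 2^4 = 5
`cur` takes the values: 80 → 40 → 20 → 10 → 5

Answer: 5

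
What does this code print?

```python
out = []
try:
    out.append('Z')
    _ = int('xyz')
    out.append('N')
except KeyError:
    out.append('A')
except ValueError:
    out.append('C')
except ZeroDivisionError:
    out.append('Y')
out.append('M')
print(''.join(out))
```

Execution trace: 'Z' (try body) → 'C' (except ValueError) → 'M' (after the try/except). Output: ZCM

Answer: ZCM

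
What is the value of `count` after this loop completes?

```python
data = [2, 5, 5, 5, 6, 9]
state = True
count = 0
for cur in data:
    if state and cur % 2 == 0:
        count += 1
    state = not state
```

Count even values at even positions
`count` takes the values: 0 → 1 → 2

Answer: 2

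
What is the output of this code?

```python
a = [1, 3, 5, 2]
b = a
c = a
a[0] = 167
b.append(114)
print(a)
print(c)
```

Key concept: multiple aliases.
Step by step:
`a = [1, 3, 5, 2]` → a = [1, 3, 5, 2]
`b = a` → b = [1, 3, 5, 2] (same object as a)
`c = a` → c = [1, 3, 5, 2] (same object as a, b)
`a[0] = 167` → a = [167, 3, 5, 2] (same object as b, c); b = [167, 3, 5, 2] (same object as a, c); c = [167, 3, 5, 2] (same object as a, b)
`b.append(114)` → a = [167, 3, 5, 2, 114] (same object as b, c); b = [167, 3, 5, 2, 114] (same object as a, c); c = [167, 3, 5, 2, 114] (same object as a, b)
`print(a)` → prints [167, 3, 5, 2, 114]
`print(c)` → prints [167, 3, 5, 2, 114]

Answer:
[167, 3, 5, 2, 114]
[167, 3, 5, 2, 114]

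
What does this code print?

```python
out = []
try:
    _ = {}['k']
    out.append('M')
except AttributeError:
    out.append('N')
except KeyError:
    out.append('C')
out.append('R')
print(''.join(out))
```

Execution trace: 'C' (except KeyError) → 'R' (after the try/except). Output: CR

Answer: CR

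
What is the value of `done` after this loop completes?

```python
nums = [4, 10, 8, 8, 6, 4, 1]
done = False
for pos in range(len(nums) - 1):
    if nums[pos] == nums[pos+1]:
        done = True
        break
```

Check consecutive duplicates in [4, 10, 8, 8, 6, 4, 1]
`done` takes the values: False → True

Answer: True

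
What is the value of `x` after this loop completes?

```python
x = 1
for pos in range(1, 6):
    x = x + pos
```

Start at 1, add 1 through 5
`x` takes the values: 1 → 2 → 4 → 7 → 11 → 16

Answer: 16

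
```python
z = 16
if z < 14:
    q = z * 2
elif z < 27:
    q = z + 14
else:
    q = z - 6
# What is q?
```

Trace:
`z = 16` → z = 16
`if z < 14: ...` → z < 14 is False, z < 27 is True → q = 30
So q = 30

Answer: 30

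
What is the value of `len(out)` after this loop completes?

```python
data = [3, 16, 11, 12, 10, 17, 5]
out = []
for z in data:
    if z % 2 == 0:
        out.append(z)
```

Count even numbers in [3, 16, 11, 12, 10, 17, 5]
`out` takes the values: [] → [16] → [16, 12] → [16, 12, 10]
So `len(out)` = 3

Answer: 3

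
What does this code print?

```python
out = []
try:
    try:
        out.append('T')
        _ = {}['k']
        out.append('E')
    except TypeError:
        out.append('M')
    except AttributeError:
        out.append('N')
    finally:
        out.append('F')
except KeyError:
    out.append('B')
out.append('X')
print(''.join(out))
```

Execution trace: 'T' (try body) → 'F' (finally) → 'B' (outer except KeyError) → 'X' (after the try/except). Output: TFBX

Answer: TFBX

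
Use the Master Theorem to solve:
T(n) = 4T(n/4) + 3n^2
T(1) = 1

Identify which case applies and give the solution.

a=4, b=4, f(n)=3n^2. log_4(4) = 1. Since c=2 > 1 and the regularity condition holds (4(n/4)^2 = (4/4^2)n^2 with 4/4^2 < 1), Case 3 applies: T(n) = Θ(f(n)) = O(n^2).

Answer: O(n^2) - Case 3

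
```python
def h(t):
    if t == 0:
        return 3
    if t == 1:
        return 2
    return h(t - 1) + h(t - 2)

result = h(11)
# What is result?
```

Build up from base cases: h(0)=3, h(1)=2, h(2)=5, h(3)=7, h(4)=12, h(5)=19, h(6)=31, ..., h(11)=343

Answer: 343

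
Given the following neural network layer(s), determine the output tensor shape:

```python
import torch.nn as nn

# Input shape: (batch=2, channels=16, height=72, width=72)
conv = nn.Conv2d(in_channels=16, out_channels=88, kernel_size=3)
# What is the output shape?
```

Input: (2, 16, 72, 72) -> Output: (2, 88, 70, 70)

Answer: (2, 88, 70, 70)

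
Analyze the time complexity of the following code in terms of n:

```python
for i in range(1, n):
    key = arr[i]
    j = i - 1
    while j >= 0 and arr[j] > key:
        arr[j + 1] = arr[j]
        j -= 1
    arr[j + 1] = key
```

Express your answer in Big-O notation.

This is Insertion sort. Time complexity: O(n²).

Answer: O(n²)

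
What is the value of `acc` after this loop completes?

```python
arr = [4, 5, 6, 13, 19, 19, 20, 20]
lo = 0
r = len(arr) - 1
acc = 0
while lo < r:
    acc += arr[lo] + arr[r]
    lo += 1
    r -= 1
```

Sum of pairs from ends
`acc` takes the values: 0 → 24 → 49 → 74 → 106

Answer: 106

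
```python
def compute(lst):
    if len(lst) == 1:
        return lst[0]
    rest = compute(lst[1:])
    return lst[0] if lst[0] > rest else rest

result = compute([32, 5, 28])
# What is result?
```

Recursive max over [32, 5, 28] = 32

Answer: 32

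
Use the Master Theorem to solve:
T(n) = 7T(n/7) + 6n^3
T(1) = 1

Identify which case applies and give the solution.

a=7, b=7, f(n)=6n^3. log_7(7) = 1. Since c=3 > 1 and the regularity condition holds (7(n/7)^3 = (7/7^3)n^3 with 7/7^3 < 1), Case 3 applies: T(n) = Θ(f(n)) = O(n^3).

Answer: O(n^3) - Case 3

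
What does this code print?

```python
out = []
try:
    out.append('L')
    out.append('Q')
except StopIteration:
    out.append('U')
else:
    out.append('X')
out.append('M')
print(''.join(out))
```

Execution trace: 'L' (try body) → 'Q' (try body, no exception) → 'X' (else) → 'M' (after the try/except). Output: LQXM

Answer: LQXM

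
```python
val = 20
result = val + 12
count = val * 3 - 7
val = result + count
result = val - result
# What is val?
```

Trace:
`val = 20` → val = 20
`result = val + 12` → result = 32
`count = val * 3 - 7` → count = 53
`val = result + count` → val = 85
`result = val - result` → result = 53
So val = 85

Answer: 85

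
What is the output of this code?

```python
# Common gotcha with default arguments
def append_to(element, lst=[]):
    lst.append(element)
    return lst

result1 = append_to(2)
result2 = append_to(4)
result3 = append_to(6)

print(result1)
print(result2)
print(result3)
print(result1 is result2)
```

Key concept: mutable default argument gotcha.
Step by step:
`result1 = append_to(2)` → result1 = [2]
`result2 = append_to(4)` → result1 = [2, 4] (same object as result2); result2 = [2, 4] (same object as result1)
`result3 = append_to(6)` → result1 = [2, 4, 6] (same object as result2, result3); result2 = [2, 4, 6] (same object as result1, result3); result3 = [2, 4, 6] (same object as result1, result2)
`print(result1)` → prints [2, 4, 6]
`print(result2)` → prints [2, 4, 6]
`print(result3)` → prints [2, 4, 6]
`print(result1 is result2)` → prints True

Answer:
[2, 4, 6]
[2, 4, 6]
[2, 4, 6]
True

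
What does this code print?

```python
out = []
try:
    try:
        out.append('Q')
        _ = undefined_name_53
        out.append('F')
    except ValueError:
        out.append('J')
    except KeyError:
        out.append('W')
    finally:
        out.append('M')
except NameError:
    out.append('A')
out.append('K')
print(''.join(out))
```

Execution trace: 'Q' (try body) → 'M' (finally) → 'A' (outer except NameError) → 'K' (after the try/except). Output: QMAK

Answer: QMAK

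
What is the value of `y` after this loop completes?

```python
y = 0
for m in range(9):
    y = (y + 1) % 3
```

Increment mod 3, 9 times = 0
`y` takes the values: 0 → 1 → 2 → 0 → 1 → 2 → 0 → 1 → 2 → 0

Answer: 0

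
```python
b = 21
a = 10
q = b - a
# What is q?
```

Trace:
`b = 21` → b = 21
`a = 10` → a = 10
`q = b - a` → q = 11
So q = 11

Answer: 11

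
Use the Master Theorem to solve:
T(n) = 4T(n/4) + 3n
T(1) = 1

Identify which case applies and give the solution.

a=4, b=4, f(n)=3n. log_4(4) = 1. Since c=1 = 1, Case 2 applies: T(n) = Θ(n^log_b(a) · log n) = O(n log n).

Answer: O(n log n) - Case 2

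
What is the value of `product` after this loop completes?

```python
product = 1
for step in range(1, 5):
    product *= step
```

4! = 24
`product` takes the values: 1 → 2 → 6 → 24

Answer: 24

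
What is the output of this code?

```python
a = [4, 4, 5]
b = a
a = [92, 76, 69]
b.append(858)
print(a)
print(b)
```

Key concept: rebinding vs mutation: a is rebound to a new list, b still points at the original.
Step by step:
`a = [4, 4, 5]` → a = [4, 4, 5]
`b = a` → b = [4, 4, 5] (same object as a)
`a = [92, 76, 69]` → a = [92, 76, 69]
`b.append(858)` → b = [4, 4, 5, 858]
`print(a)` → prints [92, 76, 69]
`print(b)` → prints [4, 4, 5, 858]

Answer:
[92, 76, 69]
[4, 4, 5, 858]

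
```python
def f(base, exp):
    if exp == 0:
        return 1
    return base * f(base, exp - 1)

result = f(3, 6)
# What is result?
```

f(3, 6) = 3 * 3 * 3 * 3 * 3 * 3 = 729

Answer: 729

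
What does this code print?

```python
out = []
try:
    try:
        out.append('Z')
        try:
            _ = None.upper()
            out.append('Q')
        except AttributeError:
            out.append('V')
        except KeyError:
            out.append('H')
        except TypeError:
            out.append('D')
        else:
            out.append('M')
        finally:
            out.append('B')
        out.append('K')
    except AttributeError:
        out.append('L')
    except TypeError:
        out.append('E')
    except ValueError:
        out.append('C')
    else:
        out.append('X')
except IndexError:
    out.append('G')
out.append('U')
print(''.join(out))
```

Execution trace: 'Z' (try body) → 'V' (inner except AttributeError) → 'B' (inner finally) → 'K' (try body, no exception) → 'X' (else) → 'U' (after the try/except). Output: ZVBKXU

Answer: ZVBKXU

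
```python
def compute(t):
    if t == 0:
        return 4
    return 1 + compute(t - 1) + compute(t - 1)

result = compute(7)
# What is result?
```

compute(t) = 1 + 2·compute(t-1), compute(0)=4. Closed form: (4+1)·2^7 - 1 = 639.

Answer: 639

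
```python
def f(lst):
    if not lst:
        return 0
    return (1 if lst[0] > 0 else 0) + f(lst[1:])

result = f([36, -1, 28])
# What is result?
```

Count of positive elements in [36, -1, 28] = 2

Answer: 2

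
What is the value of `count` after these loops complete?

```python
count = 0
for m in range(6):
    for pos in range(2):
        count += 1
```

6 * 2 = 12
`count` takes the values: 0 → 1 → 2 → 3 → 4 → 5 → 6 → 7 → 8 → 9 → 10 → 11 → 12

Answer: 12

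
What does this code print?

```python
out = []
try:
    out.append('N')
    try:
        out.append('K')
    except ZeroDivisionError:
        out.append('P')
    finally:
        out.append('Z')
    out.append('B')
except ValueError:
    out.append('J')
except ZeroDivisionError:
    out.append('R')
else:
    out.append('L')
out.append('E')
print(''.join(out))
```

Execution trace: 'N' (try body) → 'K' (inner try body, no exception) → 'Z' (inner finally) → 'B' (try body, no exception) → 'L' (else) → 'E' (after the try/except). Output: NKZBLE

Answer: NKZBLE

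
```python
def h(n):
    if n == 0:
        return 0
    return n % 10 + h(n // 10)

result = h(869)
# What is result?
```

Sum of digits of 869: 9 + 6 + 8 = 23

Answer: 23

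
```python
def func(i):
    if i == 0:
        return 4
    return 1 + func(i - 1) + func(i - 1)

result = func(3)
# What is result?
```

func(i) = 1 + 2·func(i-1), func(0)=4. Closed form: (4+1)·2^3 - 1 = 39.

Answer: 39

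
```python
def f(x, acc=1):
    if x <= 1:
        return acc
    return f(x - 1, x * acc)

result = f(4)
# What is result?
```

Accumulator trace (n, acc): (4, 1) -> (3, 4) -> (2, 12) -> (1, 24) -> return 24

Answer: 24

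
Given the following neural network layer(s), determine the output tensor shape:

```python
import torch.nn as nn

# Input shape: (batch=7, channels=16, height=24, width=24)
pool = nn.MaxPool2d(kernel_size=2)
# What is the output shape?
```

Input: (7, 16, 24, 24) -> Output: (7, 16, 12, 12)

Answer: (7, 16, 12, 12)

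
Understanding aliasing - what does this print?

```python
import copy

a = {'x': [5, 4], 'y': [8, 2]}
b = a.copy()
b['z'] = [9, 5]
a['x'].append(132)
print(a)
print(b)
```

Key concept: shallow copy of dict with mutable values.
Step by step:
`a = {'x': [5, 4], 'y': [8, 2]}` → a = {'x': [5, 4], 'y': [8, 2]}
`b = a.copy()` → b = {'x': [5, 4], 'y': [8, 2]}
`b['z'] = [9, 5]` → b = {'x': [5, 4], 'y': [8, 2], 'z': [9, 5]}
`a['x'].append(132)` → a = {'x': [5, 4, 132], 'y': [8, 2]}; b = {'x': [5, 4, 132], 'y': [8, 2], 'z': [9, 5]}
`print(a)` → prints {'x': [5, 4, 132], 'y': [8, 2]}
`print(b)` → prints {'x': [5, 4, 132], 'y': [8, 2], 'z': [9, 5]}

Answer:
{'x': [5, 4, 132], 'y': [8, 2]}
{'x': [5, 4, 132], 'y': [8, 2], 'z': [9, 5]}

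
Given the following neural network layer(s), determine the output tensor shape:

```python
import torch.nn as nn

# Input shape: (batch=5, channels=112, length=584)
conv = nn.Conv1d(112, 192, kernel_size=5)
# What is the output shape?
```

Input: (5, 112, 584) -> Output: (5, 192, 580)

Answer: (5, 192, 580)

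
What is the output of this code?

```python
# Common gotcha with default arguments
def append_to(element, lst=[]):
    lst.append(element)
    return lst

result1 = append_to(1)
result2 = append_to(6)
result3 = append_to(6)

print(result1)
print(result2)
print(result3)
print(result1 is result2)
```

Key concept: mutable default argument gotcha.
Step by step:
`result1 = append_to(1)` → result1 = [1]
`result2 = append_to(6)` → result1 = [1, 6] (same object as result2); result2 = [1, 6] (same object as result1)
`result3 = append_to(6)` → result1 = [1, 6, 6] (same object as result2, result3); result2 = [1, 6, 6] (same object as result1, result3); result3 = [1, 6, 6] (same object as result1, result2)
`print(result1)` → prints [1, 6, 6]
`print(result2)` → prints [1, 6, 6]
`print(result3)` → prints [1, 6, 6]
`print(result1 is result2)` → prints True

Answer:
[1, 6, 6]
[1, 6, 6]
[1, 6, 6]
True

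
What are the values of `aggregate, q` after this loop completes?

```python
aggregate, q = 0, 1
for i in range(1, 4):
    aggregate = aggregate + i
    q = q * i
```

Sum and factorial of 1 to 3
`aggregate, q` takes the values: (0, 1) → (1, 1) → (3, 1) → (3, 2) → (6, 2) → (6, 6)

Answer: 6, 6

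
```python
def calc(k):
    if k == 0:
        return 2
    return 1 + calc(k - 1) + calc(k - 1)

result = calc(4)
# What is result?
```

calc(k) = 1 + 2·calc(k-1), calc(0)=2. Closed form: (2+1)·2^4 - 1 = 47.

Answer: 47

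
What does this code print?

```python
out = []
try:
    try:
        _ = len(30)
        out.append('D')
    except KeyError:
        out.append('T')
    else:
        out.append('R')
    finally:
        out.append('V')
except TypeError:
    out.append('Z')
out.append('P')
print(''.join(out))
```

Execution trace: 'V' (inner finally) → 'Z' (outer except TypeError) → 'P' (after the try/except). Output: VZP

Answer: VZP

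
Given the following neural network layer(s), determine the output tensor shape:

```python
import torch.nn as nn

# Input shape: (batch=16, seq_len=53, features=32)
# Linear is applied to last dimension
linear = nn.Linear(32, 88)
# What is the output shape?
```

Input: (16, 53, 32) -> Output: (16, 53, 88)

Answer: (16, 53, 88)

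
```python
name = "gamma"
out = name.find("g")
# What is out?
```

Trace:
`name = "gamma"` → name = 'gamma'
`out = name.find("g")` → out = 0
So out = 0

Answer: 0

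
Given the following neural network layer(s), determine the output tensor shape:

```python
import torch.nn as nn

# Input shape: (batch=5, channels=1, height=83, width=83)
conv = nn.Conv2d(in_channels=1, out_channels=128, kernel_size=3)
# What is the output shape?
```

Input: (5, 1, 83, 83) -> Output: (5, 128, 81, 81)

Answer: (5, 128, 81, 81)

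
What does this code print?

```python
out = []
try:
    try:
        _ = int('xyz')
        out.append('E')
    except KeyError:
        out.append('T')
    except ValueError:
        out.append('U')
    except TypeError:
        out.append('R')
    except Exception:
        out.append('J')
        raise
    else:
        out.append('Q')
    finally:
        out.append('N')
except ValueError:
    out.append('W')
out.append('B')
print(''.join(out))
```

Execution trace: 'U' (inner except ValueError) → 'N' (inner finally) → 'B' (after the try/except). Output: UNB

Answer: UNB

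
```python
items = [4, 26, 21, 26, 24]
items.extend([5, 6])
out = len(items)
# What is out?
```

Trace:
`items = [4, 26, 21, 26, 24]` → items = [4, 26, 21, 26, 24]
`items.extend([5, 6])` → items = [4, 26, 21, 26, 24, 5, 6]
`out = len(items)` → out = 7
So out = 7

Answer: 7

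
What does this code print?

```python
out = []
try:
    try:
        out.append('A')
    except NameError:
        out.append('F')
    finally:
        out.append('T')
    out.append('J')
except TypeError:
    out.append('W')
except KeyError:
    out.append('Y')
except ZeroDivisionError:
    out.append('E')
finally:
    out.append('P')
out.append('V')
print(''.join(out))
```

Execution trace: 'A' (inner try body, no exception) → 'T' (inner finally) → 'J' (try body, no exception) → 'P' (finally) → 'V' (after the try/except). Output: ATJPV

Answer: ATJPV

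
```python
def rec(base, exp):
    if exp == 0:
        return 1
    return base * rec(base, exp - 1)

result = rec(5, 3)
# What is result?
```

rec(5, 3) = 5 * 5 * 5 = 125

Answer: 125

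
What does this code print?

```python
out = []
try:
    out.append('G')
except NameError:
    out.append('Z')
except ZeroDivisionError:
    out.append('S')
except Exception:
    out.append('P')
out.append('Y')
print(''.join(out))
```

Execution trace: 'G' (try body, no exception) → 'Y' (after the try/except). Output: GY

Answer: GY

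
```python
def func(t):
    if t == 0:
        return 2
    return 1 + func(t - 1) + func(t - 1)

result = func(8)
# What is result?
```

func(t) = 1 + 2·func(t-1), func(0)=2. Closed form: (2+1)·2^8 - 1 = 767.

Answer: 767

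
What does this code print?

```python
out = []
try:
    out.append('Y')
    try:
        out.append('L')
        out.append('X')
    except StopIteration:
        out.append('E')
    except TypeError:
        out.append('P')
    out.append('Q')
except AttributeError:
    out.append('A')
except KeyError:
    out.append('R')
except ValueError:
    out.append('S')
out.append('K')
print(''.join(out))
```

Execution trace: 'Y' (try body) → 'L' (inner try body) → 'X' (inner try body, no exception) → 'Q' (try body, no exception) → 'K' (after the try/except). Output: YLXQK

Answer: YLXQK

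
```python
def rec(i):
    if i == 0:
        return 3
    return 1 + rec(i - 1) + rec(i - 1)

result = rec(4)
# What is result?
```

rec(i) = 1 + 2·rec(i-1), rec(0)=3. Closed form: (3+1)·2^4 - 1 = 63.

Answer: 63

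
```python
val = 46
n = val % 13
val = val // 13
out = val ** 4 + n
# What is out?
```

Trace:
`val = 46` → val = 46
`n = val % 13` → n = 7
`val = val // 13` → val = 3
`out = val ** 4 + n` → out = 88
So out = 88

Answer: 88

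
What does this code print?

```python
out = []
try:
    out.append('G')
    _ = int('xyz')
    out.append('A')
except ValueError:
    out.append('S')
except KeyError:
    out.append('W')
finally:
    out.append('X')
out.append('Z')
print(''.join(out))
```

Execution trace: 'G' (try body) → 'S' (except ValueError) → 'X' (finally) → 'Z' (after the try/except). Output: GSXZ

Answer: GSXZ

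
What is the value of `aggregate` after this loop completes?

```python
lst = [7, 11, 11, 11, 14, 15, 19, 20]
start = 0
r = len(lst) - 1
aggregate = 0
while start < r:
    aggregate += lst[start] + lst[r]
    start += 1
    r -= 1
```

Sum of pairs from ends
`aggregate` takes the values: 0 → 27 → 57 → 83 → 108

Answer: 108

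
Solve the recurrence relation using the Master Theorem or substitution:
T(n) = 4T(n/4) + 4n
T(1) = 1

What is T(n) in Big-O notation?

By Master Theorem: a=4, b=4, f(n)=4n. Since log_4(4) = 1 and f(n) = Θ(n^1), Case 2 applies. T(n) = O(n log n).

Answer: O(n log n)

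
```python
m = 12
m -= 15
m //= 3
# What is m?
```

Trace:
`m = 12` → m = 12
`m -= 15` → m = -3
`m //= 3` → m = -1
So m = -1

Answer: -1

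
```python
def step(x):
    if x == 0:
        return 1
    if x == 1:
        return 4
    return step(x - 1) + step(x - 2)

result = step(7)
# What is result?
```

Build up from base cases: step(0)=1, step(1)=4, step(2)=5, step(3)=9, step(4)=14, step(5)=23, step(6)=37, ..., step(7)=60

Answer: 60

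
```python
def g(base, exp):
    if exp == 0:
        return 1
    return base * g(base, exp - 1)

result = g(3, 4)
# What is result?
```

g(3, 4) = 3 * 3 * 3 * 3 = 81

Answer: 81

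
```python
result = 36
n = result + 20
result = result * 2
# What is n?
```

Trace:
`result = 36` → result = 36
`n = result + 20` → n = 56
`result = result * 2` → result = 72
So n = 56

Answer: 56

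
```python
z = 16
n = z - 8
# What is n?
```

Trace:
`z = 16` → z = 16
`n = z - 8` → n = 8
So n = 8

Answer: 8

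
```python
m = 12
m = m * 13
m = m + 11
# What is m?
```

Trace:
`m = 12` → m = 12
`m = m * 13` → m = 156
`m = m + 11` → m = 167
So m = 167

Answer: 167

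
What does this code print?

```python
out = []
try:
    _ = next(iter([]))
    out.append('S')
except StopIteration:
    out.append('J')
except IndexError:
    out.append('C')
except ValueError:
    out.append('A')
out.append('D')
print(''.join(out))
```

Execution trace: 'J' (except StopIteration) → 'D' (after the try/except). Output: JD

Answer: JD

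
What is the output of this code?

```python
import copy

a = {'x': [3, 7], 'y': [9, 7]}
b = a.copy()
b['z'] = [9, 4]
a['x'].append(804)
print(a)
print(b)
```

Key concept: shallow copy of dict with mutable values.
Step by step:
`a = {'x': [3, 7], 'y': [9, 7]}` → a = {'x': [3, 7], 'y': [9, 7]}
`b = a.copy()` → b = {'x': [3, 7], 'y': [9, 7]}
`b['z'] = [9, 4]` → b = {'x': [3, 7], 'y': [9, 7], 'z': [9, 4]}
`a['x'].append(804)` → a = {'x': [3, 7, 804], 'y': [9, 7]}; b = {'x': [3, 7, 804], 'y': [9, 7], 'z': [9, 4]}
`print(a)` → prints {'x': [3, 7, 804], 'y': [9, 7]}
`print(b)` → prints {'x': [3, 7, 804], 'y': [9, 7], 'z': [9, 4]}

Answer:
{'x': [3, 7, 804], 'y': [9, 7]}
{'x': [3, 7, 804], 'y': [9, 7], 'z': [9, 4]}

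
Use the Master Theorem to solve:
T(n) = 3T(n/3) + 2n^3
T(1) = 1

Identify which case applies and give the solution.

a=3, b=3, f(n)=2n^3. log_3(3) = 1. Since c=3 > 1 and the regularity condition holds (3(n/3)^3 = (3/3^3)n^3 with 3/3^3 < 1), Case 3 applies: T(n) = Θ(f(n)) = O(n^3).

Answer: O(n^3) - Case 3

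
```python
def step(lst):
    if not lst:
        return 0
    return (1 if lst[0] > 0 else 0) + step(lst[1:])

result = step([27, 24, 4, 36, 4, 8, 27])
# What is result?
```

Count of positive elements in [27, 24, 4, 36, 4, 8, 27] = 7

Answer: 7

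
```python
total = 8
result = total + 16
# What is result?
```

Trace:
`total = 8` → total = 8
`result = total + 16` → result = 24
So result = 24

Answer: 24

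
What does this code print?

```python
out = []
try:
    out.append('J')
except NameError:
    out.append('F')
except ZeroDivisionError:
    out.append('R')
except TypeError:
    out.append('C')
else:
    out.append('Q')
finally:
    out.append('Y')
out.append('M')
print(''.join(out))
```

Execution trace: 'J' (try body, no exception) → 'Q' (else) → 'Y' (finally) → 'M' (after the try/except). Output: JQYM

Answer: JQYM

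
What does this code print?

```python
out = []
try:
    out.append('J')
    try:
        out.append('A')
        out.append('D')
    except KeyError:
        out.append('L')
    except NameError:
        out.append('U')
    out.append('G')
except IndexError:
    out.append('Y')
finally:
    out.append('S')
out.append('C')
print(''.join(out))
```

Execution trace: 'J' (try body) → 'A' (inner try body) → 'D' (inner try body, no exception) → 'G' (try body, no exception) → 'S' (finally) → 'C' (after the try/except). Output: JADGSC

Answer: JADGSC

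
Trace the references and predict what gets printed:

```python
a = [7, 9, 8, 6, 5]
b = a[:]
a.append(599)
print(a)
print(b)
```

Key concept: slice [:] creates copy.
Step by step:
`a = [7, 9, 8, 6, 5]` → a = [7, 9, 8, 6, 5]
`b = a[:]` → b = [7, 9, 8, 6, 5]
`a.append(599)` → a = [7, 9, 8, 6, 5, 599]
`print(a)` → prints [7, 9, 8, 6, 5, 599]
`print(b)` → prints [7, 9, 8, 6, 5]

Answer:
[7, 9, 8, 6, 5, 599]
[7, 9, 8, 6, 5]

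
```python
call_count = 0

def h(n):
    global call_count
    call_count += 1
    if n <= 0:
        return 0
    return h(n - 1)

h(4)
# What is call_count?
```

Linear recursion stepping by 1: 5 calls from n=4 down to ≤0.

Answer: 5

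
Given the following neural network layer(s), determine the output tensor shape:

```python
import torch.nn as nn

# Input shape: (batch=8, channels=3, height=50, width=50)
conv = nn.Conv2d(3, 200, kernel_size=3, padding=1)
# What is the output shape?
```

Input: (8, 3, 50, 50) -> Output: (8, 200, 50, 50)

Answer: (8, 200, 50, 50)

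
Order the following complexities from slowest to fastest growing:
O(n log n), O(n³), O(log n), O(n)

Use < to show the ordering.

Ordered by growth rate: O(log n) < O(n) < O(n log n) < O(n³)

Answer: O(log n) < O(n) < O(n log n) < O(n³)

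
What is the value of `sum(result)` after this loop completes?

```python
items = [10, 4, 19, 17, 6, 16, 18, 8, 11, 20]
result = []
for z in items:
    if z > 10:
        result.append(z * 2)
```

Sum of doubled values > 10
`result` takes the values: [] → [38] → [38, 34] → [38, 34, 32] → [38, 34, 32, 36] → [38, 34, 32, 36, 22] → [38, 34, 32, 36, 22, 40]
So `sum(result)` = 202

Answer: 202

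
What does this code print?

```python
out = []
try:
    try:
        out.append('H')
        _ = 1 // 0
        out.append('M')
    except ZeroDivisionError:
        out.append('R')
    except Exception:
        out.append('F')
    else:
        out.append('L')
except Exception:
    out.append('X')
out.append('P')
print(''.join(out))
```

Execution trace: 'H' (inner try body) → 'R' (inner except ZeroDivisionError) → 'P' (after the try/except). Output: HRP

Answer: HRP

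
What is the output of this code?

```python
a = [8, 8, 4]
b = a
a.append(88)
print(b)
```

Key concept: basic list aliasing.
Step by step:
`a = [8, 8, 4]` → a = [8, 8, 4]
`b = a` → b = [8, 8, 4] (same object as a)
`a.append(88)` → a = [8, 8, 4, 88] (same object as b); b = [8, 8, 4, 88] (same object as a)
`print(b)` → prints [8, 8, 4, 88]

Answer: [8, 8, 4, 88]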